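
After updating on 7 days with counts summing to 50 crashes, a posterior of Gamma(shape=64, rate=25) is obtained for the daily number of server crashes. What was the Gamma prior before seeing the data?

A Gamma(α, β) prior (rate parametrization) on a Poisson rate with n observations summing to S gives posterior Gamma(α+S, β+n).
So α = 64 − 50 = 14 and β = 25 − 7 = 18.

Gamma(shape=14, rate=18)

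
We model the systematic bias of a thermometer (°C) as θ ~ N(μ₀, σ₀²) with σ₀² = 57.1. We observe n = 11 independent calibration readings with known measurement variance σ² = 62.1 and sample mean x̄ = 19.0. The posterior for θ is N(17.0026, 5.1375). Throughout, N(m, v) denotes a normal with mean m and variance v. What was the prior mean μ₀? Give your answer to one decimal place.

The posterior mean is a precision-weighted average: μ_n = (τ₀μ₀ + τ_data·x̄)/(τ₀+τ_data), with τ₀=1/σ₀² and τ_data=n/σ².
Here τ₀ = 1/57.1 = 0.017513 and τ_data = 11/62.1 = 0.177134, so τ_n = 0.194647.
Rearranging for μ₀: μ₀ = (μ_n·τ_n − τ_data·x̄)/τ₀ = (17.0026·0.194647 − 0.177134·19.0) / 0.017513 = -0.056041/0.017513 ≈ -3.2.

μ₀ = -3.2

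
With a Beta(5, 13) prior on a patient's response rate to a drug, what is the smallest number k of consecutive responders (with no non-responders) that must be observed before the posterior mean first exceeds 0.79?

k = 44

After k responders and 0 non-responders the posterior is Beta(5+k, 13), with mean (5+k)/(5+13+k).
Set (5+k)/(18+k) > 0.79 and solve: k > (0.79·18 − 5)/(1 − 0.79) = 43.905.
The smallest integer exceeding 43.905 is 44, and checking k=44: (49)/(62) = 0.7903 > 0.79.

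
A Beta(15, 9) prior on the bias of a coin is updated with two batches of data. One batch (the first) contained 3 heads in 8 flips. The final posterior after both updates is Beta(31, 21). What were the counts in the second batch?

Sequential conjugate updates are equivalent to a single update on the pooled data, so total successes = posterior α − prior α and total failures = posterior β − prior β.
Total across both batches: 31−15=16 heads, 21−9=12 tails.
Subtract the first batch: 16−3=13 heads and 12−5=7 tails.

13 heads and 7 tails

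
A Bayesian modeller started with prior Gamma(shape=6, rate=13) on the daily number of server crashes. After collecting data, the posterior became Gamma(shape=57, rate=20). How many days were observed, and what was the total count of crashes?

A Gamma(α, β) prior (rate parametrization) on a Poisson rate with n observations summing to S gives posterior Gamma(α+S, β+n).
Matching: Σxᵢ = 57 − 6 = 51 and n = 20 − 13 = 7.

n = 7 days with total 51 crashes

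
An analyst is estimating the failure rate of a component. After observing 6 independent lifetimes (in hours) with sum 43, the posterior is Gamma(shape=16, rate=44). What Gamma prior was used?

For an exponential likelihood with a Gamma(α, β) prior on the rate, n observations with total T give posterior Gamma(α+n, β+T).
So α = 16 − 6 = 10 and β = 44 − 43 = 1.

Gamma(shape=10, rate=1)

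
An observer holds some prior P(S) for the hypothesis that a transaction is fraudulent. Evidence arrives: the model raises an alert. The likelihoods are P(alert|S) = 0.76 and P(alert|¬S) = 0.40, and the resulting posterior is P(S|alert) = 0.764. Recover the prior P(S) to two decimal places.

P(S) = 0.63

Bayes' rule in odds form gives O(S|E) = O(S)·[P(E|S)/P(E|¬S)], hence O(S) = O(S|E)/LR.
Posterior odds = 0.764/(1−0.764) = 3.2373. LR = 0.76/0.40 = 1.9000.
Prior odds = 3.2373/1.9000 = 1.7038, so P(S) = 1.7038/(1+1.7038) ≈ 0.63.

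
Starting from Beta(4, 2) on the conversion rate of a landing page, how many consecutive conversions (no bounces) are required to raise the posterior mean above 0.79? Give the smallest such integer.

k = 4

After k conversions and 0 bounces the posterior is Beta(4+k, 2), with mean (4+k)/(4+2+k).
Set (4+k)/(6+k) > 0.79 and solve: k > (0.79·6 − 4)/(1 − 0.79) = 3.524.
The smallest integer exceeding 3.524 is 4.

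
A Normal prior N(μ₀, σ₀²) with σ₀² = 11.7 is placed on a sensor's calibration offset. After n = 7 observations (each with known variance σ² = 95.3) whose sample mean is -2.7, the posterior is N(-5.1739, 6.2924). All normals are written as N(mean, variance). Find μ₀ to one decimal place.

With known observation variance, the Normal–Normal posterior has precision τ_n = τ₀ + n/σ² and mean μ_n = (τ₀μ₀ + (n/σ²)x̄)/τ_n.
Here τ₀ = 1/11.7 = 0.085470 and τ_data = 7/95.3 = 0.073452, so τ_n = 0.158922.
Rearranging for μ₀: μ₀ = (μ_n·τ_n − τ_data·x̄)/τ₀ = (-5.1739·0.158922 − 0.073452·-2.7) / 0.085470 = -0.623926/0.085470 ≈ -7.3.

μ₀ = -7.3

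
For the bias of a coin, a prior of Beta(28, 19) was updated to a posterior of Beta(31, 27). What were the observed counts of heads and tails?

Under Beta–binomial conjugacy the posterior parameters are (α+s, β+f).
So s = 31 − 28 = 3 and f = 27 − 19 = 8.

3 heads and 8 tails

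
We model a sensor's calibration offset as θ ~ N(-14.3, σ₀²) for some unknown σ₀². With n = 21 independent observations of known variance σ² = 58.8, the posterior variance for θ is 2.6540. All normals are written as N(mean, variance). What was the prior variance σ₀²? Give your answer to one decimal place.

σ₀² = 50.9

For the Normal–Normal model with known σ², precisions add: τ_n = τ₀ + n/σ².
So 1/σ₀² = 1/2.6540 − 21/58.8 = 0.376790 − 0.357143 = 0.019647.
Hence σ₀² = 1/0.019647 ≈ 50.9.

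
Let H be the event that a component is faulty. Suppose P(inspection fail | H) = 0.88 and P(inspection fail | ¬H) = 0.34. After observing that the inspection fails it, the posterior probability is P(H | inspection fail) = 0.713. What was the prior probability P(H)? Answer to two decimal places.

P(H) = 0.49

In odds form, posterior odds = prior odds × likelihood ratio, so prior odds = posterior odds ÷ LR.
Posterior odds = 0.713/(1−0.713) = 2.4843. LR = 0.88/0.34 = 2.5882.
Prior odds = 2.4843/2.5882 = 0.9599, so P(H) = 0.9599/(1+0.9599) ≈ 0.49.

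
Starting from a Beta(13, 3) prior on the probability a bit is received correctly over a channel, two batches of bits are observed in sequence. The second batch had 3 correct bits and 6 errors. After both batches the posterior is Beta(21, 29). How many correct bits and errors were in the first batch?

Because Beta–binomial updating is additive in the counts, the combined data contributed (α_post−α_prior, β_post−β_prior) successes and failures.
Total across both batches: 21−13=8 correct bits, 29−3=26 errors.
Subtract the second batch: 8−3=5 correct bits and 26−6=20 errors.

5 correct bits and 20 errors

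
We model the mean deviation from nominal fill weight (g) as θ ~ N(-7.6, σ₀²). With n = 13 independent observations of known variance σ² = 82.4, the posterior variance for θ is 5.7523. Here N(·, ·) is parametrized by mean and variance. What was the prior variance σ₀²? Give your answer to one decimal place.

Posterior precision equals prior precision plus data precision: 1/σ_n² = 1/σ₀² + n/σ².
So 1/σ₀² = 1/5.7523 − 13/82.4 = 0.173844 − 0.157767 = 0.016077.
Hence σ₀² = 1/0.016077 ≈ 62.2.

σ₀² = 62.2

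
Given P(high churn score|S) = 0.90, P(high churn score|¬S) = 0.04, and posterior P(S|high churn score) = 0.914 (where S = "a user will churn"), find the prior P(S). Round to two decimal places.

P(S) = 0.32

In odds form, posterior odds = prior odds × likelihood ratio, so prior odds = posterior odds ÷ LR.
Posterior odds = 0.914/(1−0.914) = 10.6279. LR = 0.90/0.04 = 22.5000.
Prior odds = 10.6279/22.5000 = 0.4724, so P(S) = 0.4724/(1+0.4724) ≈ 0.32.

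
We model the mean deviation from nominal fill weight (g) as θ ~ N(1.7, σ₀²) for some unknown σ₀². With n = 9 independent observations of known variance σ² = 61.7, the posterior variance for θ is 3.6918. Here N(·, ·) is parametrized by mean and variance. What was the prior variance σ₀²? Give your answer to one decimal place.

Posterior precision equals prior precision plus data precision: 1/σ_n² = 1/σ₀² + n/σ².
So 1/σ₀² = 1/3.6918 − 9/61.7 = 0.270871 − 0.145867 = 0.125004.
Hence σ₀² = 1/0.125004 ≈ 8.0.

σ₀² = 8.0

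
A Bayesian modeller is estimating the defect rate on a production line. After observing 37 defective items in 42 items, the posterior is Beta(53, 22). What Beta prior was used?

Beta(16, 17)

Beta is conjugate to the binomial likelihood: posterior = Beta(α+s, β+f).
So α = 53 − 37 = 16 and β = 22 − 5 = 17.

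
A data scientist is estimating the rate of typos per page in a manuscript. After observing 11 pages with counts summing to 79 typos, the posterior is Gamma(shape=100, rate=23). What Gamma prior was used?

Gamma(shape=21, rate=12)

A Gamma(α, β) prior (rate parametrization) on a Poisson rate with n observations summing to S gives posterior Gamma(α+S, β+n).
So α = 100 − 79 = 21 and β = 23 − 11 = 12.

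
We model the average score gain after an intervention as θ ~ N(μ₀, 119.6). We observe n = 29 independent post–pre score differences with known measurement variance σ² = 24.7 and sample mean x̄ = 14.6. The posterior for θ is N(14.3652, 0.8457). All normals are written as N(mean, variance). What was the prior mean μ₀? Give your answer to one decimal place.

With known observation variance, the Normal–Normal posterior has precision τ_n = τ₀ + n/σ² and mean μ_n = (τ₀μ₀ + (n/σ²)x̄)/τ_n.
Here τ₀ = 1/119.6 = 0.008361 and τ_data = 29/24.7 = 1.174089, so τ_n = 1.182450.
Rearranging for μ₀: μ₀ = (μ_n·τ_n − τ_data·x̄)/τ₀ = (14.3652·1.182450 − 1.174089·14.6) / 0.008361 = -0.155569/0.008361 ≈ -18.6.

μ₀ = -18.6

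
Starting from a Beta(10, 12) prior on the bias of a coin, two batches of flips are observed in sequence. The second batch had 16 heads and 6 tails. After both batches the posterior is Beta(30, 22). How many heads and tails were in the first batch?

4 heads and 4 tails

Sequential conjugate updates are equivalent to a single update on the pooled data, so total successes = posterior α − prior α and total failures = posterior β − prior β.
Total across both batches: 30−10=20 heads, 22−12=10 tails.
Subtract the second batch: 20−16=4 heads and 10−6=4 tails.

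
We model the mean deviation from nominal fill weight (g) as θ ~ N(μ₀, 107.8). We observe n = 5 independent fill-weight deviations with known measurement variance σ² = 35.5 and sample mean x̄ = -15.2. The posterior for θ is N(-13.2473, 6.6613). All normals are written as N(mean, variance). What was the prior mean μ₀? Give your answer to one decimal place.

With known observation variance, the Normal–Normal posterior has precision τ_n = τ₀ + n/σ² and mean μ_n = (τ₀μ₀ + (n/σ²)x̄)/τ_n.
Here τ₀ = 1/107.8 = 0.009276 and τ_data = 5/35.5 = 0.140845, so τ_n = 0.150121.
Rearranging for μ₀: μ₀ = (μ_n·τ_n − τ_data·x̄)/τ₀ = (-13.2473·0.150121 − 0.140845·-15.2) / 0.009276 = 0.152146/0.009276 ≈ 16.4.

μ₀ = 16.4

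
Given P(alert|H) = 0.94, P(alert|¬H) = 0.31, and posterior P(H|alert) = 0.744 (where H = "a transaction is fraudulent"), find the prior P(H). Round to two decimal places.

In odds form, posterior odds = prior odds × likelihood ratio, so prior odds = posterior odds ÷ LR.
Posterior odds = 0.744/(1−0.744) = 2.9062. LR = 0.94/0.31 = 3.0323.
Prior odds = 2.9062/3.0323 = 0.9584, so P(H) = 0.9584/(1+0.9584) ≈ 0.49.

P(H) = 0.49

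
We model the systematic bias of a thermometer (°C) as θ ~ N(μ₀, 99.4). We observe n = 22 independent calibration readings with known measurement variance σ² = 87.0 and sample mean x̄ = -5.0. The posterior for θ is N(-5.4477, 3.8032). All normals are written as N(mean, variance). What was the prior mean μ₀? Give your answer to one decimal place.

μ₀ = -16.7

With known observation variance, the Normal–Normal posterior has precision τ_n = τ₀ + n/σ² and mean μ_n = (τ₀μ₀ + (n/σ²)x̄)/τ_n.
Here τ₀ = 1/99.4 = 0.010060 and τ_data = 22/87.0 = 0.252874, so τ_n = 0.262934.
Rearranging for μ₀: μ₀ = (μ_n·τ_n − τ_data·x̄)/τ₀ = (-5.4477·0.262934 − 0.252874·-5.0) / 0.010060 = -0.168016/0.010060 ≈ -16.7.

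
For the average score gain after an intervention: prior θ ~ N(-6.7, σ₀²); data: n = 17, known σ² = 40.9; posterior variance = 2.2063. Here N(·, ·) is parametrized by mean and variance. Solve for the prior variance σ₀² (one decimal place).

σ₀² = 26.6

For the Normal–Normal model with known σ², precisions add: τ_n = τ₀ + n/σ².
So 1/σ₀² = 1/2.2063 − 17/40.9 = 0.453248 − 0.415648 = 0.037600.
Hence σ₀² = 1/0.037600 ≈ 26.6.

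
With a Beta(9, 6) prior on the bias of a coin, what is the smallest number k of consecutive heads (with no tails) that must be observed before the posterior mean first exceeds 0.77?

After k heads and 0 tails the posterior is Beta(9+k, 6), with mean (9+k)/(9+6+k).
Set (9+k)/(15+k) > 0.77 and solve: k > (0.77·15 − 9)/(1 − 0.77) = 11.087.
The smallest integer exceeding 11.087 is 12.

k = 12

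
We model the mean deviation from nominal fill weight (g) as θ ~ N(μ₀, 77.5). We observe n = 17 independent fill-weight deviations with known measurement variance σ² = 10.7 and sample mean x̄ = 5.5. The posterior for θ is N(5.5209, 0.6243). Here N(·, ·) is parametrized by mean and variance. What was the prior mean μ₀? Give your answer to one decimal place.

With known observation variance, the Normal–Normal posterior has precision τ_n = τ₀ + n/σ² and mean μ_n = (τ₀μ₀ + (n/σ²)x̄)/τ_n.
Here τ₀ = 1/77.5 = 0.012903 and τ_data = 17/10.7 = 1.588785, so τ_n = 1.601688.
Rearranging for μ₀: μ₀ = (μ_n·τ_n − τ_data·x̄)/τ₀ = (5.5209·1.601688 − 1.588785·5.5) / 0.012903 = 0.104442/0.012903 ≈ 8.1.

μ₀ = 8.1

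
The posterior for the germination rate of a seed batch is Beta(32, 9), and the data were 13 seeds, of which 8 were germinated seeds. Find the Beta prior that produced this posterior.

Beta is conjugate to the binomial likelihood: posterior = Beta(α+s, β+f).
Subtract the data counts: 32−8=24, 9−5=4.

Beta(24, 4)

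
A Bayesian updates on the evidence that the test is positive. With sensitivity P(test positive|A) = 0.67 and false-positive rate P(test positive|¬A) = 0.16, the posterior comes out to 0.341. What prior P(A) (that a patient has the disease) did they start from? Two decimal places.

P(A) = 0.11

Bayes' rule in odds form gives O(A|E) = O(A)·[P(E|A)/P(E|¬A)], hence O(A) = O(A|E)/LR.
Posterior odds = 0.341/(1−0.341) = 0.5175. LR = 0.67/0.16 = 4.1875.
Prior odds = 0.5175/4.1875 = 0.1236, so P(A) = 0.1236/(1+0.1236) ≈ 0.11.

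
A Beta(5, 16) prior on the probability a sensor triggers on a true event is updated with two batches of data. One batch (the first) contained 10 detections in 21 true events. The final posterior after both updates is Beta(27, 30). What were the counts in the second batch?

Because Beta–binomial updating is additive in the counts, the combined data contributed (α_post−α_prior, β_post−β_prior) successes and failures.
Total across both batches: 27−5=22 detections, 30−16=14 misses.
Subtract the first batch: 22−10=12 detections and 14−11=3 misses.

12 detections and 3 misses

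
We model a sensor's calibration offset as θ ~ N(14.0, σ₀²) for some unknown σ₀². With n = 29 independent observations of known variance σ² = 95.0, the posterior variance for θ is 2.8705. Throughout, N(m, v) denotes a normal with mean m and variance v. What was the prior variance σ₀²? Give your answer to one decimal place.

σ₀² = 23.2

Posterior precision equals prior precision plus data precision: 1/σ_n² = 1/σ₀² + n/σ².
So 1/σ₀² = 1/2.8705 − 29/95.0 = 0.348371 − 0.305263 = 0.043108.
Hence σ₀² = 1/0.043108 ≈ 23.2.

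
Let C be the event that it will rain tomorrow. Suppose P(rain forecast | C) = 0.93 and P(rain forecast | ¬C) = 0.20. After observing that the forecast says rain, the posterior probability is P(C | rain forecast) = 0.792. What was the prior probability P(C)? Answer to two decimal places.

In odds form, posterior odds = prior odds × likelihood ratio, so prior odds = posterior odds ÷ LR.
Posterior odds = 0.792/(1−0.792) = 3.8077. LR = 0.93/0.20 = 4.6500.
Prior odds = 3.8077/4.6500 = 0.8189, so P(C) = 0.8189/(1+0.8189) ≈ 0.45.

P(C) = 0.45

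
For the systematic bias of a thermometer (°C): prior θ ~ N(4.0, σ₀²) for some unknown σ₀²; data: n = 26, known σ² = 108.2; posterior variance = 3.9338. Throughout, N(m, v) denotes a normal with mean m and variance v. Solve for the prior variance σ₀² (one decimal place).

σ₀² = 71.9

Posterior precision equals prior precision plus data precision: 1/σ_n² = 1/σ₀² + n/σ².
So 1/σ₀² = 1/3.9338 − 26/108.2 = 0.254207 − 0.240296 = 0.013911.
Hence σ₀² = 1/0.013911 ≈ 71.9.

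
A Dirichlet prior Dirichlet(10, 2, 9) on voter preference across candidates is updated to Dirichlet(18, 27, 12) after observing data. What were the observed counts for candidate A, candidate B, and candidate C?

counts (8, 25, 3)

For a Dirichlet(α) prior with multinomial counts c, the posterior is Dirichlet(α + c) componentwise.
Counts are posterior − prior componentwise: 18−10=8, 27−2=25, 12−9=3.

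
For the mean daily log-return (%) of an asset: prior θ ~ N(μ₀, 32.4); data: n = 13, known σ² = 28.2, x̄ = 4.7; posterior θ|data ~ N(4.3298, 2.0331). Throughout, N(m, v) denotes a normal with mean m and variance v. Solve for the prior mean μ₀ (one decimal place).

With known observation variance, the Normal–Normal posterior has precision τ_n = τ₀ + n/σ² and mean μ_n = (τ₀μ₀ + (n/σ²)x̄)/τ_n.
Here τ₀ = 1/32.4 = 0.030864 and τ_data = 13/28.2 = 0.460993, so τ_n = 0.491857.
Rearranging for μ₀: μ₀ = (μ_n·τ_n − τ_data·x̄)/τ₀ = (4.3298·0.491857 − 0.460993·4.7) / 0.030864 = -0.037025/0.030864 ≈ -1.2.

μ₀ = -1.2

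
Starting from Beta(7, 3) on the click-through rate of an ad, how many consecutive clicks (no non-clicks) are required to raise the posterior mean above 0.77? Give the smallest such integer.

k = 4

After k clicks and 0 non-clicks the posterior is Beta(7+k, 3), with mean (7+k)/(7+3+k).
Set (7+k)/(10+k) > 0.77 and solve: k > (0.77·10 − 7)/(1 − 0.77) = 3.043.
The smallest integer exceeding 3.043 is 4.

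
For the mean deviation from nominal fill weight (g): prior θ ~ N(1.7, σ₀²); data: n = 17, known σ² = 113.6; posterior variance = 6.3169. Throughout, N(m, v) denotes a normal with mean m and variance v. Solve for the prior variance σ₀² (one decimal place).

σ₀² = 115.5

Posterior precision equals prior precision plus data precision: 1/σ_n² = 1/σ₀² + n/σ².
So 1/σ₀² = 1/6.3169 − 17/113.6 = 0.158305 − 0.149648 = 0.008657.
Hence σ₀² = 1/0.008657 ≈ 115.5.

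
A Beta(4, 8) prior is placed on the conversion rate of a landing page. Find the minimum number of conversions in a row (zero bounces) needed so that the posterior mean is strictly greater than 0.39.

k = 2

After k conversions and 0 bounces the posterior is Beta(4+k, 8), with mean (4+k)/(4+8+k).
Set (4+k)/(12+k) > 0.39 and solve: k > (0.39·12 − 4)/(1 − 0.39) = 1.115.
The smallest integer exceeding 1.115 is 2, and checking k=2: (6)/(14) = 0.4286 > 0.39.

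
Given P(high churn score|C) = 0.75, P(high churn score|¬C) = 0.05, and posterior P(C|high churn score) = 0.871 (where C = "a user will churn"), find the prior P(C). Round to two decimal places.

In odds form, posterior odds = prior odds × likelihood ratio, so prior odds = posterior odds ÷ LR.
Posterior odds = 0.871/(1−0.871) = 6.7519. LR = 0.75/0.05 = 15.0000.
Prior odds = 6.7519/15.0000 = 0.4501, so P(C) = 0.4501/(1+0.4501) ≈ 0.31.

P(C) = 0.31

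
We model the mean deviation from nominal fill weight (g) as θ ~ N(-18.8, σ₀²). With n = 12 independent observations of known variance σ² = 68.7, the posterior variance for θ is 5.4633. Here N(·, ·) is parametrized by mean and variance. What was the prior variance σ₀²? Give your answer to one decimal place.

σ₀² = 119.5

Posterior precision equals prior precision plus data precision: 1/σ_n² = 1/σ₀² + n/σ².
So 1/σ₀² = 1/5.4633 − 12/68.7 = 0.183040 − 0.174672 = 0.008368.
Hence σ₀² = 1/0.008368 ≈ 119.5.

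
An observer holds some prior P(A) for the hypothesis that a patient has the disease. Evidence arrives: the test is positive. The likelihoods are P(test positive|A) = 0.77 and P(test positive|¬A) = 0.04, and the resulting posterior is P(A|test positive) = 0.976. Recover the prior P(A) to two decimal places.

Bayes' rule in odds form gives O(A|E) = O(A)·[P(E|A)/P(E|¬A)], hence O(A) = O(A|E)/LR.
Posterior odds = 0.976/(1−0.976) = 40.6667. LR = 0.77/0.04 = 19.2500.
Prior odds = 40.6667/19.2500 = 2.1126, so P(A) = 2.1126/(1+2.1126) ≈ 0.68.

P(A) = 0.68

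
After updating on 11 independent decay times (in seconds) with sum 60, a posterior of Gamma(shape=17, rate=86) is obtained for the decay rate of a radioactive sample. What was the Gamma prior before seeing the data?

Gamma(shape=6, rate=26)

For an exponential likelihood with a Gamma(α, β) prior on the rate, n observations with total T give posterior Gamma(α+n, β+T).
So α = 17 − 11 = 6 and β = 86 − 60 = 26.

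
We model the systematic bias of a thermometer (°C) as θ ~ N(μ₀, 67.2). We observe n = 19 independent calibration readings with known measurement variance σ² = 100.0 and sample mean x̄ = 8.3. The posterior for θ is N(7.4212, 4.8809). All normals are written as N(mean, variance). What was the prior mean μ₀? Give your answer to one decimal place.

μ₀ = -3.8

The posterior mean is a precision-weighted average: μ_n = (τ₀μ₀ + τ_data·x̄)/(τ₀+τ_data), with τ₀=1/σ₀² and τ_data=n/σ².
Here τ₀ = 1/67.2 = 0.014881 and τ_data = 19/100.0 = 0.190000, so τ_n = 0.204881.
Rearranging for μ₀: μ₀ = (μ_n·τ_n − τ_data·x̄)/τ₀ = (7.4212·0.204881 − 0.190000·8.3) / 0.014881 = -0.056537/0.014881 ≈ -3.8.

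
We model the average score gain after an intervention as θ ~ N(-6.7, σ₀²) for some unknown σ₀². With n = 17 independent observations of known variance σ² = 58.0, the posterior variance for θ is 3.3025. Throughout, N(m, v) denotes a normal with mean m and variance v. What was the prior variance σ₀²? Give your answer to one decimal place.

σ₀² = 103.1

Posterior precision equals prior precision plus data precision: 1/σ_n² = 1/σ₀² + n/σ².
So 1/σ₀² = 1/3.3025 − 17/58.0 = 0.302801 − 0.293103 = 0.009698.
Hence σ₀² = 1/0.009698 ≈ 103.1.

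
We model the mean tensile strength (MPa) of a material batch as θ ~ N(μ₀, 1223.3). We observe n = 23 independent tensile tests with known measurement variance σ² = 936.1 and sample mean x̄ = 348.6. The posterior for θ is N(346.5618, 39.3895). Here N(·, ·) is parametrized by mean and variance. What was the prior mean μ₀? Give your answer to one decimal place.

μ₀ = 285.3

The posterior mean is a precision-weighted average: μ_n = (τ₀μ₀ + τ_data·x̄)/(τ₀+τ_data), with τ₀=1/σ₀² and τ_data=n/σ².
Here τ₀ = 1/1223.3 = 0.000817 and τ_data = 23/936.1 = 0.024570, so τ_n = 0.025387.
Rearranging for μ₀: μ₀ = (μ_n·τ_n − τ_data·x̄)/τ₀ = (346.5618·0.025387 − 0.024570·348.6) / 0.000817 = 0.233062/0.000817 ≈ 285.3.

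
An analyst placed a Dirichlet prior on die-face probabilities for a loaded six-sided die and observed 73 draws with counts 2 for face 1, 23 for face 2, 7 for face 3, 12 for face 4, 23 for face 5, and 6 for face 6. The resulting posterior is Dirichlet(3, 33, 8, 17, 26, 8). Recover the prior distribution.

For a Dirichlet(α) prior with multinomial counts c, the posterior is Dirichlet(α + c) componentwise.
Subtract each count from the matching posterior parameter: 3−2=1, 33−23=10, 8−7=1, 17−12=5, 26−23=3, 8−6=2.

Dirichlet(1, 10, 1, 5, 3, 2)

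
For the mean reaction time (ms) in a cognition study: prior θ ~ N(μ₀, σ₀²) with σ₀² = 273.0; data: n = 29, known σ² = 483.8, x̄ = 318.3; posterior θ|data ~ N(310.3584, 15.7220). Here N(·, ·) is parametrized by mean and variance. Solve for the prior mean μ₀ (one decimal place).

μ₀ = 180.4

With known observation variance, the Normal–Normal posterior has precision τ_n = τ₀ + n/σ² and mean μ_n = (τ₀μ₀ + (n/σ²)x̄)/τ_n.
Here τ₀ = 1/273.0 = 0.003663 and τ_data = 29/483.8 = 0.059942, so τ_n = 0.063605.
Rearranging for μ₀: μ₀ = (μ_n·τ_n − τ_data·x̄)/τ₀ = (310.3584·0.063605 − 0.059942·318.3) / 0.003663 = 0.660807/0.003663 ≈ 180.4.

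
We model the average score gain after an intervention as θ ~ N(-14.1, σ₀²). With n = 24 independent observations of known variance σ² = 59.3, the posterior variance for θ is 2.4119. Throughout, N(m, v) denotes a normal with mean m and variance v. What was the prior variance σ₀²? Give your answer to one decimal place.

σ₀² = 101.1

Posterior precision equals prior precision plus data precision: 1/σ_n² = 1/σ₀² + n/σ².
So 1/σ₀² = 1/2.4119 − 24/59.3 = 0.414611 − 0.404722 = 0.009889.
Hence σ₀² = 1/0.009889 ≈ 101.1.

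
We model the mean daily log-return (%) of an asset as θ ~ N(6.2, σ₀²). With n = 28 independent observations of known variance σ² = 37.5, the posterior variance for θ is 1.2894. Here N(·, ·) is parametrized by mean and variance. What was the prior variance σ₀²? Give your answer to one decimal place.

σ₀² = 34.6

For the Normal–Normal model with known σ², precisions add: τ_n = τ₀ + n/σ².
So 1/σ₀² = 1/1.2894 − 28/37.5 = 0.775555 − 0.746667 = 0.028888.
Hence σ₀² = 1/0.028888 ≈ 34.6.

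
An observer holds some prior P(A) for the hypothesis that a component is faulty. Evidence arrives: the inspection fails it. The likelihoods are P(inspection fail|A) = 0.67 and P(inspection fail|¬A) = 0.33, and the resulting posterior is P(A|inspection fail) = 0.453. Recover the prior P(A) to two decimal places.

Bayes' rule in odds form gives O(A|E) = O(A)·[P(E|A)/P(E|¬A)], hence O(A) = O(A|E)/LR.
Posterior odds = 0.453/(1−0.453) = 0.8282. LR = 0.67/0.33 = 2.0303.
Prior odds = 0.8282/2.0303 = 0.4079, so P(A) = 0.4079/(1+0.4079) ≈ 0.29.

P(A) = 0.29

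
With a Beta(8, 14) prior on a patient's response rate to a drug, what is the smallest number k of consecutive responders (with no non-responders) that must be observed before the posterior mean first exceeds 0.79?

After k responders and 0 non-responders the posterior is Beta(8+k, 14), with mean (8+k)/(8+14+k).
Set (8+k)/(22+k) > 0.79 and solve: k > (0.79·22 − 8)/(1 − 0.79) = 44.667.
The smallest integer exceeding 44.667 is 45.

k = 45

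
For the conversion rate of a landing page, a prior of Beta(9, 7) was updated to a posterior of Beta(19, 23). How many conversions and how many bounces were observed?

10 conversions and 16 bounces

A Beta(α, β) prior with s successes and f failures in binomial data gives a Beta(α+s, β+f) posterior.
So s = 19 − 9 = 10 and f = 23 − 7 = 16.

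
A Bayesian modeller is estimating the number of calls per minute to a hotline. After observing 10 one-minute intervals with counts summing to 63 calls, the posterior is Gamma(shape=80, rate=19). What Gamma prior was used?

Gamma(shape=17, rate=9)

A Gamma(α, β) prior (rate parametrization) on a Poisson rate with n observations summing to S gives posterior Gamma(α+S, β+n).
So α = 80 − 63 = 17 and β = 19 − 10 = 9.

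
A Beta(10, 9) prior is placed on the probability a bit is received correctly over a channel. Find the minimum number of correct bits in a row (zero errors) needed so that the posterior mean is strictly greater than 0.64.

After k correct bits and 0 errors the posterior is Beta(10+k, 9), with mean (10+k)/(10+9+k).
Set (10+k)/(19+k) > 0.64 and solve: k > (0.64·19 − 10)/(1 − 0.64) = 6.000.
The smallest integer exceeding 6.000 is 7, and checking k=7: (17)/(26) = 0.6538 > 0.64.

k = 7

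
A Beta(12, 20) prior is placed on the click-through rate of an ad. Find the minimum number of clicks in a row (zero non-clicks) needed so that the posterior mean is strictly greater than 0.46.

k = 6

After k clicks and 0 non-clicks the posterior is Beta(12+k, 20), with mean (12+k)/(12+20+k).
Set (12+k)/(32+k) > 0.46 and solve: k > (0.46·32 − 12)/(1 − 0.46) = 5.037.
The smallest integer exceeding 5.037 is 6, and checking k=6: (18)/(38) = 0.4737 > 0.46.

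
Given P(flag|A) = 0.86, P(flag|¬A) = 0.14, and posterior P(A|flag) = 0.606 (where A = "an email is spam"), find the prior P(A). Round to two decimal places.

Bayes' rule in odds form gives O(A|E) = O(A)·[P(E|A)/P(E|¬A)], hence O(A) = O(A|E)/LR.
Posterior odds = 0.606/(1−0.606) = 1.5381. LR = 0.86/0.14 = 6.1429.
Prior odds = 1.5381/6.1429 = 0.2504, so P(A) = 0.2504/(1+0.2504) ≈ 0.20.

P(A) = 0.20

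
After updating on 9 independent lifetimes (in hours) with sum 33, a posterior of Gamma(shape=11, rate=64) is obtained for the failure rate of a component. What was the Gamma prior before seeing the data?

Gamma(shape=2, rate=31)

For an exponential likelihood with a Gamma(α, β) prior on the rate, n observations with total T give posterior Gamma(α+n, β+T).
So α = 11 − 9 = 2 and β = 64 − 33 = 31.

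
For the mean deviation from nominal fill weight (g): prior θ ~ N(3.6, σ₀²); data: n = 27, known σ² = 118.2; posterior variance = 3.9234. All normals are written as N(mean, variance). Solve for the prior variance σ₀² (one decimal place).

σ₀² = 37.8

Posterior precision equals prior precision plus data precision: 1/σ_n² = 1/σ₀² + n/σ².
So 1/σ₀² = 1/3.9234 − 27/118.2 = 0.254881 − 0.228426 = 0.026455.
Hence σ₀² = 1/0.026455 ≈ 37.8.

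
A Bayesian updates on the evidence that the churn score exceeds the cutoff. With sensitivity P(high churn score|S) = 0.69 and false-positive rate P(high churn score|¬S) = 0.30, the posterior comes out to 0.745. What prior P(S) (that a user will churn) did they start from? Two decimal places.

In odds form, posterior odds = prior odds × likelihood ratio, so prior odds = posterior odds ÷ LR.
Posterior odds = 0.745/(1−0.745) = 2.9216. LR = 0.69/0.30 = 2.3000.
Prior odds = 2.9216/2.3000 = 1.2703, so P(S) = 1.2703/(1+1.2703) ≈ 0.56.

P(S) = 0.56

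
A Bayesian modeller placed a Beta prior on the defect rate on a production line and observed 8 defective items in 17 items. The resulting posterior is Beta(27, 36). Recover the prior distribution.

Beta is conjugate to the binomial likelihood: posterior = Beta(a+s, b+f).
Subtract the data counts: 27−8=19, 36−9=27.

Beta(19, 27)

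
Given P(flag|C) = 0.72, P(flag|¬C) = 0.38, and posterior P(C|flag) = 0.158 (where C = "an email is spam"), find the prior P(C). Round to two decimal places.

In odds form, posterior odds = prior odds × likelihood ratio, so prior odds = posterior odds ÷ LR.
Posterior odds = 0.158/(1−0.158) = 0.1876. LR = 0.72/0.38 = 1.8947.
Prior odds = 0.1876/1.8947 = 0.0990, so P(C) = 0.0990/(1+0.0990) ≈ 0.09.

P(C) = 0.09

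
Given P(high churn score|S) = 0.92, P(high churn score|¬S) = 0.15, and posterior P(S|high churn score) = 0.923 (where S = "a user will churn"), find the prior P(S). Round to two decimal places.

Bayes' rule in odds form gives O(S|E) = O(S)·[P(E|S)/P(E|¬S)], hence O(S) = O(S|E)/LR.
Posterior odds = 0.923/(1−0.923) = 11.9870. LR = 0.92/0.15 = 6.1333.
Prior odds = 11.9870/6.1333 = 1.9544, so P(S) = 1.9544/(1+1.9544) ≈ 0.66.

P(S) = 0.66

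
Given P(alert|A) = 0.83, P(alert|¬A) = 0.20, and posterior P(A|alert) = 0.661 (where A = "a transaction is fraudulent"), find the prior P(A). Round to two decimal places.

P(A) = 0.32

In odds form, posterior odds = prior odds × likelihood ratio, so prior odds = posterior odds ÷ LR.
Posterior odds = 0.661/(1−0.661) = 1.9499. LR = 0.83/0.20 = 4.1500.
Prior odds = 1.9499/4.1500 = 0.4699, so P(A) = 0.4699/(1+0.4699) ≈ 0.32.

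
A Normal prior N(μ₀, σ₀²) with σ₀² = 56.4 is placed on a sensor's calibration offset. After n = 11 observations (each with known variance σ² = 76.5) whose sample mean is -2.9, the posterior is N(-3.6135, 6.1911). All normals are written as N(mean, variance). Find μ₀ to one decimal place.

The posterior mean is a precision-weighted average: μ_n = (τ₀μ₀ + τ_data·x̄)/(τ₀+τ_data), with τ₀=1/σ₀² and τ_data=n/σ².
Here τ₀ = 1/56.4 = 0.017730 and τ_data = 11/76.5 = 0.143791, so τ_n = 0.161521.
Rearranging for μ₀: μ₀ = (μ_n·τ_n − τ_data·x̄)/τ₀ = (-3.6135·0.161521 − 0.143791·-2.9) / 0.017730 = -0.166662/0.017730 ≈ -9.4.

μ₀ = -9.4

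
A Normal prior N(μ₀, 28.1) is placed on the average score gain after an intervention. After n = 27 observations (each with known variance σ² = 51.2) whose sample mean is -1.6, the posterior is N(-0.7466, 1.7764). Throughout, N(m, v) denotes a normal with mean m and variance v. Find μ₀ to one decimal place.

With known observation variance, the Normal–Normal posterior has precision τ_n = τ₀ + n/σ² and mean μ_n = (τ₀μ₀ + (n/σ²)x̄)/τ_n.
Here τ₀ = 1/28.1 = 0.035587 and τ_data = 27/51.2 = 0.527344, so τ_n = 0.562931.
Rearranging for μ₀: μ₀ = (μ_n·τ_n − τ_data·x̄)/τ₀ = (-0.7466·0.562931 − 0.527344·-1.6) / 0.035587 = 0.423466/0.035587 ≈ 11.9.

μ₀ = 11.9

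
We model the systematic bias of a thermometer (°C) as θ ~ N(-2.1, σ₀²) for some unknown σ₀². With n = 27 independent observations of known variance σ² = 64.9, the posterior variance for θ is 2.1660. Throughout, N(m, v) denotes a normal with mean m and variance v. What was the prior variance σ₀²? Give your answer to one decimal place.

Posterior precision equals prior precision plus data precision: 1/σ_n² = 1/σ₀² + n/σ².
So 1/σ₀² = 1/2.1660 − 27/64.9 = 0.461681 − 0.416025 = 0.045656.
Hence σ₀² = 1/0.045656 ≈ 21.9.

σ₀² = 21.9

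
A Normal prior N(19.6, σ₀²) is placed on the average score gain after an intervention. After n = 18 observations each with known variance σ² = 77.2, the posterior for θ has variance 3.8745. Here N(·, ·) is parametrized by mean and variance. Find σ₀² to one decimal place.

σ₀² = 40.1

For the Normal–Normal model with known σ², precisions add: τ_n = τ₀ + n/σ².
So 1/σ₀² = 1/3.8745 − 18/77.2 = 0.258098 − 0.233161 = 0.024937.
Hence σ₀² = 1/0.024937 ≈ 40.1.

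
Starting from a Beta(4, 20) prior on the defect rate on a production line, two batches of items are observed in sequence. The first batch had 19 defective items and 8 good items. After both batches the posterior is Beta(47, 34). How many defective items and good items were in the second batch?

Because Beta–binomial updating is additive in the counts, the combined data contributed (α_post−α_prior, β_post−β_prior) successes and failures.
Total across both batches: 47−4=43 defective items, 34−20=14 good items.
Subtract the first batch: 43−19=24 defective items and 14−8=6 good items.

24 defective items and 6 good items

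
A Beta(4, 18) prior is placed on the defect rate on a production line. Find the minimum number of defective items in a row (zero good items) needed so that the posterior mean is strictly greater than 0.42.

k = 10

After k defective items and 0 good items the posterior is Beta(4+k, 18), with mean (4+k)/(4+18+k).
Set (4+k)/(22+k) > 0.42 and solve: k > (0.42·22 − 4)/(1 − 0.42) = 9.034.
The smallest integer exceeding 9.034 is 10, and checking k=10: (14)/(32) = 0.4375 > 0.42.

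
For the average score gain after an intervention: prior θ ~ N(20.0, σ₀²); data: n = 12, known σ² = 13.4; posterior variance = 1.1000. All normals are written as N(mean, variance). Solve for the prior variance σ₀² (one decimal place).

For the Normal–Normal model with known σ², precisions add: τ_n = τ₀ + n/σ².
So 1/σ₀² = 1/1.1000 − 12/13.4 = 0.909091 − 0.895522 = 0.013569.
Hence σ₀² = 1/0.013569 ≈ 73.7.

σ₀² = 73.7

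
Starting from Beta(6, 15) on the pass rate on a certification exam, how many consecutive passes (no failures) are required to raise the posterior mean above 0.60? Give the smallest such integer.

After k passes and 0 failures the posterior is Beta(6+k, 15), with mean (6+k)/(6+15+k).
Set (6+k)/(21+k) > 0.60 and solve: k > (0.60·21 − 6)/(1 − 0.60) = 16.500.
The smallest integer exceeding 16.500 is 17, and checking k=17: (23)/(38) = 0.6053 > 0.60.

k = 17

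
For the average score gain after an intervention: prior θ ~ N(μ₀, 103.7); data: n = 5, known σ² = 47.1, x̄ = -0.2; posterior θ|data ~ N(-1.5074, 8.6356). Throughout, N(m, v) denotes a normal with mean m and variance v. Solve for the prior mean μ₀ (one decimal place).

μ₀ = -15.9

The posterior mean is a precision-weighted average: μ_n = (τ₀μ₀ + τ_data·x̄)/(τ₀+τ_data), with τ₀=1/σ₀² and τ_data=n/σ².
Here τ₀ = 1/103.7 = 0.009643 and τ_data = 5/47.1 = 0.106157, so τ_n = 0.115800.
Rearranging for μ₀: μ₀ = (μ_n·τ_n − τ_data·x̄)/τ₀ = (-1.5074·0.115800 − 0.106157·-0.2) / 0.009643 = -0.153326/0.009643 ≈ -15.9.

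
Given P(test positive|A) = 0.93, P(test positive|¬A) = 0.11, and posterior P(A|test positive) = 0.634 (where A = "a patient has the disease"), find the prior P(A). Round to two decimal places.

P(A) = 0.17

In odds form, posterior odds = prior odds × likelihood ratio, so prior odds = posterior odds ÷ LR.
Posterior odds = 0.634/(1−0.634) = 1.7322. LR = 0.93/0.11 = 8.4545.
Prior odds = 1.7322/8.4545 = 0.2049, so P(A) = 0.2049/(1+0.2049) ≈ 0.17.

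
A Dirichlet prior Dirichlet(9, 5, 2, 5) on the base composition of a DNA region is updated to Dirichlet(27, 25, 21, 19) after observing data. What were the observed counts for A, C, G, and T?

For a Dirichlet(α) prior with multinomial counts c, the posterior is Dirichlet(α + c) componentwise.
Counts are posterior − prior componentwise: 27−9=18, 25−5=20, 21−2=19, 19−5=14.

counts (18, 20, 19, 14)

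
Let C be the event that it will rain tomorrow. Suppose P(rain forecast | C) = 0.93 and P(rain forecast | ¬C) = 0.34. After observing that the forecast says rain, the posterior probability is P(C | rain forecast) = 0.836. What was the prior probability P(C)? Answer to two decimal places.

P(C) = 0.65

In odds form, posterior odds = prior odds × likelihood ratio, so prior odds = posterior odds ÷ LR.
Posterior odds = 0.836/(1−0.836) = 5.0976. LR = 0.93/0.34 = 2.7353.
Prior odds = 5.0976/2.7353 = 1.8636, so P(C) = 1.8636/(1+1.8636) ≈ 0.65.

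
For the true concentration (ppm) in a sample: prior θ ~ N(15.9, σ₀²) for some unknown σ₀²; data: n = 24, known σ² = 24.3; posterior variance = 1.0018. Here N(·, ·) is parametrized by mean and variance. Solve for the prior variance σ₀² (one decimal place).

σ₀² = 94.8

For the Normal–Normal model with known σ², precisions add: τ_n = τ₀ + n/σ².
So 1/σ₀² = 1/1.0018 − 24/24.3 = 0.998203 − 0.987654 = 0.010549.
Hence σ₀² = 1/0.010549 ≈ 94.8.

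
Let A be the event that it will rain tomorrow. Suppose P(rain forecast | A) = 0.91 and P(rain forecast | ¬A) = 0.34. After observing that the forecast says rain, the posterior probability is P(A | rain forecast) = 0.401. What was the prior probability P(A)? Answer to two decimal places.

P(A) = 0.20

In odds form, posterior odds = prior odds × likelihood ratio, so prior odds = posterior odds ÷ LR.
Posterior odds = 0.401/(1−0.401) = 0.6694. LR = 0.91/0.34 = 2.6765.
Prior odds = 0.6694/2.6765 = 0.2501, so P(A) = 0.2501/(1+0.2501) ≈ 0.20.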